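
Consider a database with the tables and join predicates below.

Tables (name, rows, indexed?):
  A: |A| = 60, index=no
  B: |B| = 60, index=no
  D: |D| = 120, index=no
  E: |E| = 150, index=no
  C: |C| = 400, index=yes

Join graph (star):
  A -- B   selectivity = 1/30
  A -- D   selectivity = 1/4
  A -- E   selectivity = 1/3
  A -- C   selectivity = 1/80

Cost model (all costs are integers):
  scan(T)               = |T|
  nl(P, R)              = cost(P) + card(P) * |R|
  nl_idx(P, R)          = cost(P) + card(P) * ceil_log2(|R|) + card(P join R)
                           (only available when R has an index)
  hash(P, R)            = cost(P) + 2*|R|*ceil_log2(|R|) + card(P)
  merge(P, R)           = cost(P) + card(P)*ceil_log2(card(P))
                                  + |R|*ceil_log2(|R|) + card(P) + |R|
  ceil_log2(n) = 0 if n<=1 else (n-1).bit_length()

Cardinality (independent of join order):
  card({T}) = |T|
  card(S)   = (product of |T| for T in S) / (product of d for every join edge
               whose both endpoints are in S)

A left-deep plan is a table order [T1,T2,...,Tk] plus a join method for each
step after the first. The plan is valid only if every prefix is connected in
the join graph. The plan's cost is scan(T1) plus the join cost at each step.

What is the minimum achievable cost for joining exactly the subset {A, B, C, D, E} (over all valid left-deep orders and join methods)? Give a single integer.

Selinger DP over subsets of {A,B,C,D,E}:
  {A}: scan cost=60, card=60
  {B}: scan cost=60, card=60
  {D}: scan cost=120, card=120
  {E}: scan cost=150, card=150
  {C}: scan cost=400, card=400
  {AB}: card=120; try (B,hash)→840, (A,hash)→840, (B,merge)→900, (A,merge)→900, (B,nl)→3660, (A,nl)→3660; best=840 via (B,hash)
  {AD}: card=1800; try (A,hash)→960, (D,merge)→1440, (A,merge)→1500, (D,hash)→1800, (D,nl)→7260, (A,nl)→7320; best=960 via (A,hash)
  {AE}: card=3000; try (A,hash)→1020, (E,merge)→1830, (A,merge)→1920, (E,hash)→2520, (E,nl)→9060, (A,nl)→9150; best=1020 via (A,hash)
  {AC}: card=300; try (C,nl_idx)→900, (A,hash)→1520, (C,merge)→4480, (A,merge)→4820, (C,hash)→7320, (C,nl)→24060 …(+1); best=900 via (C,nl_idx)
  {ABD}: card=3600; try (D,hash)→2640, (D,merge)→2760, (B,hash)→3480, (D,nl)→15240, (B,merge)→22980, (B,nl)→108960; best=2640 via (D,hash)
  {ABE}: card=6000; try (E,merge)→3150, (E,hash)→3360, (B,hash)→4740, (E,nl)→18840, (B,merge)→40440, (B,nl)→181020; best=3150 via (E,merge)
  {ABC}: card=600; try (B,hash)→1920, (C,nl_idx)→2520, (B,merge)→4320, (C,merge)→5800, (C,hash)→8160, (B,nl)→18900 …(+1); best=1920 via (B,hash)
  {ADE}: card=90000; try (E,hash)→5160, (D,hash)→5700, (E,merge)→23910, (D,merge)→40980, (E,nl)→270960, (D,nl)→361020; best=5160 via (E,hash)
  {ACD}: card=9000; try (D,hash)→2880, (D,merge)→4860, (C,hash)→9960, (C,nl_idx)→26160, (C,merge)→26560, (D,nl)→36900 …(+1); best=2880 via (D,hash)
  {ACE}: card=15000; try (E,hash)→3600, (E,merge)→5250, (C,hash)→11220, (C,nl_idx)→43020, (C,merge)→44020, (E,nl)→45900 …(+1); best=3600 via (E,hash)
  {ABDE}: card=180000; try (E,hash)→8640, (D,hash)→10830, (E,merge)→50790, (D,merge)→88110, (B,hash)→95880, (E,nl)→542640 …(+3); best=8640 via (E,hash)
  {ABCD}: card=18000; try (D,hash)→4200, (D,merge)→9480, (B,hash)→12600, (C,hash)→13440, (C,nl_idx)→53040, (C,merge)→53440 …(+4); best=4200 via (D,hash)
  {ABCE}: card=30000; try (E,hash)→4920, (E,merge)→9870, (C,hash)→16350, (B,hash)→19320, (C,nl_idx)→87150, (C,merge)→91150 …(+4); best=4920 via (E,hash)
  {ACDE}: card=450000; try (E,hash)→14280, (D,hash)→20280, (C,hash)→102360, (E,merge)→139230, (D,merge)→229560, (C,nl_idx)→1265160 …(+4); best=14280 via (E,hash)
  {ABCDE}: card=900000; try (E,hash)→24600, (D,hash)→36600, (C,hash)→195840, (E,merge)→293550, (B,hash)→465000, (D,merge)→485880 …(+7); best=24600 via (E,hash)

24600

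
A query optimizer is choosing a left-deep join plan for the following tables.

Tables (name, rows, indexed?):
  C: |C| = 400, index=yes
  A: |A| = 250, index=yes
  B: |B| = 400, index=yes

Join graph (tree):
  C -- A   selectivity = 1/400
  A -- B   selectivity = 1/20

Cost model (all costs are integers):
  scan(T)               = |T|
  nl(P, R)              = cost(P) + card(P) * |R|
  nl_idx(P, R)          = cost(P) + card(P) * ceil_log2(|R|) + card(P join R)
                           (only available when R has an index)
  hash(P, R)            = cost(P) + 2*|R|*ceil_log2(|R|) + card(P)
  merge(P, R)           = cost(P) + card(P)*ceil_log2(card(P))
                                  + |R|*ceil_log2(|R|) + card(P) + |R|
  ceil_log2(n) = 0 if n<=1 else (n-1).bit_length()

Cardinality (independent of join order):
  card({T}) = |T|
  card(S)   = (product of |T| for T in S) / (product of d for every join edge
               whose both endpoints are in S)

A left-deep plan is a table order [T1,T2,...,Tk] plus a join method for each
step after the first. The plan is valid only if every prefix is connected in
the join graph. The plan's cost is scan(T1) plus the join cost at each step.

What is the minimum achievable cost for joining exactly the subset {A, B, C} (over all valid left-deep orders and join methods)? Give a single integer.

9000

Selinger DP over subsets of {A,B,C}:
  {C}: scan cost=400, card=400
  {A}: scan cost=250, card=250
  {B}: scan cost=400, card=400
  {AC}: card=250; try (C,nl_idx)→2750, (A,nl_idx)→3850, (A,hash)→4800, (C,merge)→6500, (A,merge)→6650, (C,hash)→7700 …(+2); best=2750 via (C,nl_idx)
  {AB}: card=5000; try (A,hash)→4800, (B,merge)→6500, (A,merge)→6650, (B,nl_idx)→7500, (B,hash)→7700, (A,nl_idx)→8600 …(+2); best=4800 via (A,hash)
  {ABC}: card=5000; try (B,merge)→9000, (B,nl_idx)→10000, (B,hash)→10200, (C,hash)→17000, (C,nl_idx)→54800, (C,merge)→78800 …(+2); best=9000 via (B,merge)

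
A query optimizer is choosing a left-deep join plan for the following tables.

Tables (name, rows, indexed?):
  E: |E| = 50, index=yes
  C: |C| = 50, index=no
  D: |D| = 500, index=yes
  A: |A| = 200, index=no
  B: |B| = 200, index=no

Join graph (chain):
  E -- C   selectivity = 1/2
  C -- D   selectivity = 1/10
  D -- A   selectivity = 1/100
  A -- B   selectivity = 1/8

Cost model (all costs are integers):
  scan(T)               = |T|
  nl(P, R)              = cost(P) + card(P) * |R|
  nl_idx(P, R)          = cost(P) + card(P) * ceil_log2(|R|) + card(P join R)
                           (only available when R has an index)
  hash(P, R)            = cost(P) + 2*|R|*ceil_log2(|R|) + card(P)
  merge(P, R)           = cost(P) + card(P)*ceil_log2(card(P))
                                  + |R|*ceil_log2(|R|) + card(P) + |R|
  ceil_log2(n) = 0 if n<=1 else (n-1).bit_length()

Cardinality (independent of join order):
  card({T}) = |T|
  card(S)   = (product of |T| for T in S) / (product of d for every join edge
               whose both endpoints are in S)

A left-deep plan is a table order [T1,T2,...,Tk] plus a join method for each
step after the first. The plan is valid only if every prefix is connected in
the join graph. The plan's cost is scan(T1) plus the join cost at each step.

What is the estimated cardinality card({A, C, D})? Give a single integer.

Tables in S: A(200), C(50), D(500)
Edges inside S: C-D(d=10), D-A(d=100)
numerator = 200 * 50 * 500 = 5000000
denominator = 10 * 100 = 1000
card(S) = 5000000 / 1000 = 5000

5000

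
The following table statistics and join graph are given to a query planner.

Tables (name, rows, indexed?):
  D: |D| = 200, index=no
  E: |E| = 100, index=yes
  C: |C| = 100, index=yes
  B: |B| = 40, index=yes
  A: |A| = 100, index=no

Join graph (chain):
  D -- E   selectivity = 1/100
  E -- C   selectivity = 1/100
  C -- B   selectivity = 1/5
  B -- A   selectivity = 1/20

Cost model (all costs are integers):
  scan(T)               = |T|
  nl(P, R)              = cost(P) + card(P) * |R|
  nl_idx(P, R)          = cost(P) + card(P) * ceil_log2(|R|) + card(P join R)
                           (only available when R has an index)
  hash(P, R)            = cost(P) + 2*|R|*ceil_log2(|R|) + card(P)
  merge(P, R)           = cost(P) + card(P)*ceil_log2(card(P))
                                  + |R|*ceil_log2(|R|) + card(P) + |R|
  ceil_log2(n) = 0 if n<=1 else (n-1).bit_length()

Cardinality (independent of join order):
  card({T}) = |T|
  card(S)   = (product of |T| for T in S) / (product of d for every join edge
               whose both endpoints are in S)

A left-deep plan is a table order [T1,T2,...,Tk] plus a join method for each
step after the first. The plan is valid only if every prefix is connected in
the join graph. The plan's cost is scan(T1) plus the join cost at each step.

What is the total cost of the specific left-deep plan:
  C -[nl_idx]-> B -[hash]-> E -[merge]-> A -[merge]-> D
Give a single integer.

step 1: scan C: cost=100, card=100
step 2: join B via nl_idx
    card(P join B) = 100*40/(5) = 800
    cost = 100 + 100*6 + 800 = 1500
step 3: join E via hash
    card(P join E) = 800*100/(100) = 800
    cost = 1500 + 2*100*7 + 800 = 3700
step 4: join A via merge
    card(P join A) = 800*100/(20) = 4000
    cost = 3700 + 800*10 + 100*7 + 800 + 100 = 13300
step 5: join D via merge
    card(P join D) = 4000*200/(100) = 8000
    cost = 13300 + 4000*12 + 200*8 + 4000 + 200 = 67100

67100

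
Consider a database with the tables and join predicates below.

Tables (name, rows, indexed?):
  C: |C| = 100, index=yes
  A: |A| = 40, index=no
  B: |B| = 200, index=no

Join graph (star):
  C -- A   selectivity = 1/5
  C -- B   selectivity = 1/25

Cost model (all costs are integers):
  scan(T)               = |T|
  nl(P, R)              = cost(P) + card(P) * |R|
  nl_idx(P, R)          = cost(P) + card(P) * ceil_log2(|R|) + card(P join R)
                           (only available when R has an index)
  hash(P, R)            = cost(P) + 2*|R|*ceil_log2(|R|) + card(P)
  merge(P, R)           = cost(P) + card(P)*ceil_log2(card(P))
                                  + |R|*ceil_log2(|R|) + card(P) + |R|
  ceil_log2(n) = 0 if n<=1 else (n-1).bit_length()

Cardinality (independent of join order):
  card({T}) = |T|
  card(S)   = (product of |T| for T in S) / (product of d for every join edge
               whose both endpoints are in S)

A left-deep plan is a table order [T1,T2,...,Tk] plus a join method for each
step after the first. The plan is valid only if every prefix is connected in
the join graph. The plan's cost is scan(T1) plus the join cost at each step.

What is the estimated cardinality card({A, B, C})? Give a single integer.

Tables in S: A(40), B(200), C(100)
Edges inside S: C-A(d=5), C-B(d=25)
numerator = 40 * 200 * 100 = 800000
denominator = 5 * 25 = 125
card(S) = 800000 / 125 = 6400

6400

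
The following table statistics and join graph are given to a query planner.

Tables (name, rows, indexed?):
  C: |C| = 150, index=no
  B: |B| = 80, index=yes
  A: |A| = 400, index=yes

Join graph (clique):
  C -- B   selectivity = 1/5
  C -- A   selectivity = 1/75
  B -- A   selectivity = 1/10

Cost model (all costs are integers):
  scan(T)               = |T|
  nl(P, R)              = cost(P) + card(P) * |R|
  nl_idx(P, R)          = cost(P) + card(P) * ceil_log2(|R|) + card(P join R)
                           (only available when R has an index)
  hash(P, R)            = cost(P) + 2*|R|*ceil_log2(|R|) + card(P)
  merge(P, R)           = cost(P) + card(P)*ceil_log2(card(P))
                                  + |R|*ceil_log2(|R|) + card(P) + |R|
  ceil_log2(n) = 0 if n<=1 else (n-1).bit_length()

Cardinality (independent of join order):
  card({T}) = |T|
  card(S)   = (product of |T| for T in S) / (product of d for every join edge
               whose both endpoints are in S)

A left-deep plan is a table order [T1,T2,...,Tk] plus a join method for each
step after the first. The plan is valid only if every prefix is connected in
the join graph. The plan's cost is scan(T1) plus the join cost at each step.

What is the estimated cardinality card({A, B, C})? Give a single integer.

1280

Tables in S: A(400), B(80), C(150)
Edges inside S: C-B(d=5), C-A(d=75), B-A(d=10)
numerator = 400 * 80 * 150 = 4800000
denominator = 5 * 75 * 10 = 3750
card(S) = 4800000 / 3750 = 1280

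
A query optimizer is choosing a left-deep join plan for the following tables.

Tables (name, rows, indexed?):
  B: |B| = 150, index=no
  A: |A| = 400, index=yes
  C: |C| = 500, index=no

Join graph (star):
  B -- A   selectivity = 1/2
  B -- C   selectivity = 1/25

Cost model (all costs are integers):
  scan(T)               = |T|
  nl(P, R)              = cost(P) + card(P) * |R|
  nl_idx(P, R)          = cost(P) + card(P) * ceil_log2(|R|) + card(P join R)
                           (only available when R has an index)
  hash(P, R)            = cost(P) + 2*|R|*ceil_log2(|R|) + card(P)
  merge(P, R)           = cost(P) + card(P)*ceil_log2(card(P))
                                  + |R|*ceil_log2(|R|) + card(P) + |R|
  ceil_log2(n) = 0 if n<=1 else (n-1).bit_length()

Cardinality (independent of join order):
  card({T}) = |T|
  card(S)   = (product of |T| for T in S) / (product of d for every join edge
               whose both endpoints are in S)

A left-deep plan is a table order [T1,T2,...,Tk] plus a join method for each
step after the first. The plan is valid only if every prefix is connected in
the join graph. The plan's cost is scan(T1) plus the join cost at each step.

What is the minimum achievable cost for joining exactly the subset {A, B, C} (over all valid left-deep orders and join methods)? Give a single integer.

13600

Selinger DP over subsets of {A,B,C}:
  {B}: scan cost=150, card=150
  {A}: scan cost=400, card=400
  {C}: scan cost=500, card=500
  {AB}: card=30000; try (B,hash)→3200, (A,merge)→5500, (B,merge)→5750, (A,hash)→7500, (A,nl_idx)→31500, (A,nl)→60150 …(+1); best=3200 via (B,hash)
  {BC}: card=3000; try (B,hash)→3400, (C,merge)→6500, (B,merge)→6850, (C,hash)→9300, (C,nl)→75150, (B,nl)→75500; best=3400 via (B,hash)
  {ABC}: card=600000; try (A,hash)→13600, (C,hash)→42200, (A,merge)→46400, (C,merge)→488200, (A,nl_idx)→630400, (A,nl)→1203400 …(+1); best=13600 via (A,hash)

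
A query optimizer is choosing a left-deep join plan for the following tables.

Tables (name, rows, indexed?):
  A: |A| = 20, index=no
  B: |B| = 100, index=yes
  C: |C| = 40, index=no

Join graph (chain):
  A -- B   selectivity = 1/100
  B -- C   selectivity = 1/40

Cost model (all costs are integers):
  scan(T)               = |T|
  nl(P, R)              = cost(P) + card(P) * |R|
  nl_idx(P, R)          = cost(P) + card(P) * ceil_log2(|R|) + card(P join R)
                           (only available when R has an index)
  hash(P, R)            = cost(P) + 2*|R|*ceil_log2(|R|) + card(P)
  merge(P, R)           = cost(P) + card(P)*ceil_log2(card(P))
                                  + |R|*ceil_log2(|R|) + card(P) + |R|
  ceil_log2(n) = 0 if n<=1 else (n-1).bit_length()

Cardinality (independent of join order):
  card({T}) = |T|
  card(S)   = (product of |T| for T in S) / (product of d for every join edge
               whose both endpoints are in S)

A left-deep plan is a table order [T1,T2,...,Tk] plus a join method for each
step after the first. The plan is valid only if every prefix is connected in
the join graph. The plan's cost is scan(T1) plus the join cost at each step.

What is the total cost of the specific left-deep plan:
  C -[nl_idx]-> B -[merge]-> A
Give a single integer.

1340

step 1: scan C: cost=40, card=40
step 2: join B via nl_idx
    card(P join B) = 40*100/(40) = 100
    cost = 40 + 40*7 + 100 = 420
step 3: join A via merge
    card(P join A) = 100*20/(100) = 20
    cost = 420 + 100*7 + 20*5 + 100 + 20 = 1340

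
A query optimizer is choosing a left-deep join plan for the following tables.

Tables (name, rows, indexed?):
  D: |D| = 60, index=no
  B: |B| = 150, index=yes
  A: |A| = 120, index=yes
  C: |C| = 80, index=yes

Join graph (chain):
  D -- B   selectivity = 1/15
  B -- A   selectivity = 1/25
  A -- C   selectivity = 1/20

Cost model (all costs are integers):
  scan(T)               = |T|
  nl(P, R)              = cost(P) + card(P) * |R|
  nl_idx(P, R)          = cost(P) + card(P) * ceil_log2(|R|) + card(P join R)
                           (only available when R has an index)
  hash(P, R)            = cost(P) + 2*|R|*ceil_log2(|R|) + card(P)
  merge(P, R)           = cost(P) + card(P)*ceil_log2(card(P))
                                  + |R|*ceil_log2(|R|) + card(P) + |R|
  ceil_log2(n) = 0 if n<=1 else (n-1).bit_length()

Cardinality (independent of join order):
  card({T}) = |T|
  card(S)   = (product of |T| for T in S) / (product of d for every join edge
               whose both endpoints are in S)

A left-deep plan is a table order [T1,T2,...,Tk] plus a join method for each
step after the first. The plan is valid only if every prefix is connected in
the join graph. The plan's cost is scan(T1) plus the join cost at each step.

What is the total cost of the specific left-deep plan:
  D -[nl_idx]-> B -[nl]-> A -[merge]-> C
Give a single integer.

111220

step 1: scan D: cost=60, card=60
step 2: join B via nl_idx
    card(P join B) = 60*150/(15) = 600
    cost = 60 + 60*8 + 600 = 1140
step 3: join A via nl
    card(P join A) = 600*120/(25) = 2880
    cost = 1140 + 600*120 = 73140
step 4: join C via merge
    card(P join C) = 2880*80/(20) = 11520
    cost = 73140 + 2880*12 + 80*7 + 2880 + 80 = 111220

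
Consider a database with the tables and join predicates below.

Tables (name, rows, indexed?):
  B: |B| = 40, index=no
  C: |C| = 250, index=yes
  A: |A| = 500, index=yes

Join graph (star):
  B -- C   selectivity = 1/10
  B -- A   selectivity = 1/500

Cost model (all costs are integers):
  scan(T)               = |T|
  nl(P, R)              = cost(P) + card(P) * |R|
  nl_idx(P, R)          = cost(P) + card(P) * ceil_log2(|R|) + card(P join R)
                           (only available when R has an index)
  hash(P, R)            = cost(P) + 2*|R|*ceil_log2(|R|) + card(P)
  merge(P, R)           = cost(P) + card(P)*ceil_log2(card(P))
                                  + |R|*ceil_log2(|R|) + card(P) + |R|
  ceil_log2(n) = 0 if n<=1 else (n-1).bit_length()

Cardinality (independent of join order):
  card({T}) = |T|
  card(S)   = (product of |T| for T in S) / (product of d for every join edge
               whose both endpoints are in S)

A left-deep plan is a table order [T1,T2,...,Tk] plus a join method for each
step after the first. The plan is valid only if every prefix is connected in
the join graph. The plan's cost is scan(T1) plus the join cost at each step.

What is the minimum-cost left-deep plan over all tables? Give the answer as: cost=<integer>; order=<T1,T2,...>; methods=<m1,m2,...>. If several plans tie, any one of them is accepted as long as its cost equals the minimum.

cost=1760; order=B,A,C; methods=nl_idx,nl_idx

Selinger DP (subsets sized 1..n):
  {B}: scan cost=40, card=40
  {C}: scan cost=250, card=250
  {A}: scan cost=500, card=500
  {BC}: card=1000; try (B,hash)→980, (C,nl_idx)→1360, (C,merge)→2570, (B,merge)→2780, (C,hash)→4080, (C,nl)→10040 …(+1); best=980 via (B,hash)
  {AB}: card=40; try (A,nl_idx)→440, (B,hash)→1480, (A,merge)→5320, (B,merge)→5780, (A,hash)→9080, (A,nl)→20040 …(+1); best=440 via (A,nl_idx)
  {ABC}: card=1000; try (C,nl_idx)→1760, (C,merge)→2970, (C,hash)→4480, (C,nl)→10440, (A,hash)→10980, (A,nl_idx)→10980 …(+2); best=1760 via (C,nl_idx)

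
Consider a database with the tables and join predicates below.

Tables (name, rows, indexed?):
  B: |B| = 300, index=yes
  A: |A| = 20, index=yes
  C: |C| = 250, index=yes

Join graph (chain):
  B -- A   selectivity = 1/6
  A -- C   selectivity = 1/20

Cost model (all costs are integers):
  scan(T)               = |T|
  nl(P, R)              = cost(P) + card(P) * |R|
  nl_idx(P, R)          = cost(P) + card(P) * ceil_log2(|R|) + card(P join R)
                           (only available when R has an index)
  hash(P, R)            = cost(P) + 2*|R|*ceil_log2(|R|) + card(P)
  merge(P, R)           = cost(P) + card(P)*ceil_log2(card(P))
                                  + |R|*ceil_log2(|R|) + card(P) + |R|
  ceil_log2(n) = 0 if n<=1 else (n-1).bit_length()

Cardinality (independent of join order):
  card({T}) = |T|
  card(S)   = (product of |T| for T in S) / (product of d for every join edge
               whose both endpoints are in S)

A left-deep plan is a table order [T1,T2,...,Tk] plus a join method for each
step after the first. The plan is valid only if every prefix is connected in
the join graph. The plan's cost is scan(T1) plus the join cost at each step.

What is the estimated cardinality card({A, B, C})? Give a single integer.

Tables in S: A(20), B(300), C(250)
Edges inside S: B-A(d=6), A-C(d=20)
numerator = 20 * 300 * 250 = 1500000
denominator = 6 * 20 = 120
card(S) = 1500000 / 120 = 12500

12500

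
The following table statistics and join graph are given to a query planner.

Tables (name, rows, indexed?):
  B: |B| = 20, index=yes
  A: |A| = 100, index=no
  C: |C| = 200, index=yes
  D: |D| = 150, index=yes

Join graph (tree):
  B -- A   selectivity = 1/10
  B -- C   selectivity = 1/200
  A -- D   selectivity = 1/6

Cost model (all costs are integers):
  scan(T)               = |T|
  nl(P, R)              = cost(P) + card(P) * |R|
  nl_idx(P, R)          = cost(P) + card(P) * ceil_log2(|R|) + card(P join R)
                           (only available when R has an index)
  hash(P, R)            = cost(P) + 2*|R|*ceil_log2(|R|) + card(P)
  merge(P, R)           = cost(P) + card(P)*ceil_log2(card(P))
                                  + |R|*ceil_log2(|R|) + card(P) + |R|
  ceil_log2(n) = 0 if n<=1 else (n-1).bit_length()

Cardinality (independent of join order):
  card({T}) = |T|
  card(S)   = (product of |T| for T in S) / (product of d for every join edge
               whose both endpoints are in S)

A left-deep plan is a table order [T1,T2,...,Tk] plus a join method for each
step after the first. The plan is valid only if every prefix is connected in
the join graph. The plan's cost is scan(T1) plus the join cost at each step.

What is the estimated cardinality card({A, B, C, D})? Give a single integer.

Tables in S: A(100), B(20), C(200), D(150)
Edges inside S: B-A(d=10), B-C(d=200), A-D(d=6)
numerator = 100 * 20 * 200 * 150 = 60000000
denominator = 10 * 200 * 6 = 12000
card(S) = 60000000 / 12000 = 5000

5000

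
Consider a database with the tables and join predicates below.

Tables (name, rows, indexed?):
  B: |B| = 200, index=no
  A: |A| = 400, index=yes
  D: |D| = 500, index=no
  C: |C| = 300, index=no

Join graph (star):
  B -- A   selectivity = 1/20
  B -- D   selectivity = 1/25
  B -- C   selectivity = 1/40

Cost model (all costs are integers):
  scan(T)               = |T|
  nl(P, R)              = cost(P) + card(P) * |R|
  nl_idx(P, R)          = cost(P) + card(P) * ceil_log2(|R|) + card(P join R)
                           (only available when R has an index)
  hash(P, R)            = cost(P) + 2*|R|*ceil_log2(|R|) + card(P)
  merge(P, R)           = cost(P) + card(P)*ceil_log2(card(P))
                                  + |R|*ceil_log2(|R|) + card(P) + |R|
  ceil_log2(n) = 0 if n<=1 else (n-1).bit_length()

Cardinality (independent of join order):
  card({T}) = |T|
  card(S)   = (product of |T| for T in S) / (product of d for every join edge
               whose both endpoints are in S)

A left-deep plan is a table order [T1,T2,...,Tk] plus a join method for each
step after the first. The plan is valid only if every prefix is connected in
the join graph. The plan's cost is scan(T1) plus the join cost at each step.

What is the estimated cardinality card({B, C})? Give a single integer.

1500

Tables in S: B(200), C(300)
Edges inside S: B-C(d=40)
numerator = 200 * 300 = 60000
denominator = 40 = 40
card(S) = 60000 / 40 = 1500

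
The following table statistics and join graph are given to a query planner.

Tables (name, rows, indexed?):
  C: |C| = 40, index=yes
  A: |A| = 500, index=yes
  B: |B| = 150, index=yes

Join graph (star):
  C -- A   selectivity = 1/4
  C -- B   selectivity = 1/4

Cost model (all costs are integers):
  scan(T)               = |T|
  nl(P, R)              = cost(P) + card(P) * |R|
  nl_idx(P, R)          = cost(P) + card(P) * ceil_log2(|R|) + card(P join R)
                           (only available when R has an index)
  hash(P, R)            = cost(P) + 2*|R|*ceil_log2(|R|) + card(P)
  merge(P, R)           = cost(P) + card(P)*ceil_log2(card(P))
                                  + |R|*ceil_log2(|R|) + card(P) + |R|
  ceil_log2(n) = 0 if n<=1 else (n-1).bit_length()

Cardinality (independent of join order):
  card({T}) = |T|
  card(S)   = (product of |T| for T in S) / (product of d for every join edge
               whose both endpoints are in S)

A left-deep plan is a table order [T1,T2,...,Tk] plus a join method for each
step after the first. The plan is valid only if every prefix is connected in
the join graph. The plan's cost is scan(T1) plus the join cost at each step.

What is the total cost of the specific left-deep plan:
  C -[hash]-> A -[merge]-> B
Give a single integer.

80430

step 1: scan C: cost=40, card=40
step 2: join A via hash
    card(P join A) = 40*500/(4) = 5000
    cost = 40 + 2*500*9 + 40 = 9080
step 3: join B via merge
    card(P join B) = 5000*150/(4) = 187500
    cost = 9080 + 5000*13 + 150*8 + 5000 + 150 = 80430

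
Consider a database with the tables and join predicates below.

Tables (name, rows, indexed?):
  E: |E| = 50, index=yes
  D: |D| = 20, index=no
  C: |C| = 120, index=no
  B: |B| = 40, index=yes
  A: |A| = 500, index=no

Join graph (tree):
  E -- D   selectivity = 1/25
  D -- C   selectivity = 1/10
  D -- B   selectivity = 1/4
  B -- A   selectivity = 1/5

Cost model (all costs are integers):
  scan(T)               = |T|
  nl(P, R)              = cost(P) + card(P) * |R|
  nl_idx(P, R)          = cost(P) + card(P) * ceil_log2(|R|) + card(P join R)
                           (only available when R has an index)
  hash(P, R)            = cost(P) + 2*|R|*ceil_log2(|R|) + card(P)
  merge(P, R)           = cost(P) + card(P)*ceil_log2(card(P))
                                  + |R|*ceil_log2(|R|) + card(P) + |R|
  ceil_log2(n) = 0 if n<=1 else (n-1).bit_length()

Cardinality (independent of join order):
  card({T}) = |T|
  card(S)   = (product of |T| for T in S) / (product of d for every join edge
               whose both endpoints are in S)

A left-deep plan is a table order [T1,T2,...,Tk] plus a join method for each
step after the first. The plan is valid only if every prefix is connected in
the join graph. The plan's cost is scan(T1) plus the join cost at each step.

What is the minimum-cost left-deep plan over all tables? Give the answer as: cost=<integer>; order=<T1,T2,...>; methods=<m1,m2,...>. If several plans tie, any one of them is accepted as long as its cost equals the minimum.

cost=16040; order=C,D,E,B,A; methods=hash,hash,hash,hash

Selinger DP (subsets sized 1..n):
  {E}: scan cost=50, card=50
  {D}: scan cost=20, card=20
  {C}: scan cost=120, card=120
  {B}: scan cost=40, card=40
  {A}: scan cost=500, card=500
  {DE}: card=40; try (E,nl_idx)→180, (D,hash)→300, (E,merge)→490, (D,merge)→520, (E,hash)→640, (E,nl)→1020 …(+1); best=180 via (E,nl_idx)
  {CD}: card=240; try (D,hash)→440, (C,merge)→1100, (D,merge)→1200, (C,hash)→1720, (C,nl)→2420, (D,nl)→2520; best=440 via (D,hash)
  {BD}: card=200; try (D,hash)→280, (B,nl_idx)→340, (B,merge)→420, (D,merge)→440, (B,hash)→520, (B,nl)→820 …(+1); best=280 via (D,hash)
  {AB}: card=4000; try (B,hash)→1480, (A,merge)→5320, (B,merge)→5780, (B,nl_idx)→7500, (A,hash)→9080, (A,nl)→20040 …(+1); best=1480 via (B,hash)
  {CDE}: card=480; try (E,hash)→1280, (C,merge)→1420, (C,hash)→1900, (E,nl_idx)→2360, (E,merge)→2950, (C,nl)→4980 …(+1); best=1280 via (E,hash)
  {BDE}: card=400; try (B,hash)→700, (B,merge)→740, (B,nl_idx)→820, (E,hash)→1080, (B,nl)→1780, (E,nl_idx)→1880 …(+2); best=700 via (B,hash)
  {BCD}: card=2400; try (B,hash)→1160, (C,hash)→2160, (B,merge)→2880, (C,merge)→3040, (B,nl_idx)→4280, (B,nl)→10040 …(+1); best=1160 via (B,hash)
  {ABD}: card=20000; try (D,hash)→5680, (A,merge)→7080, (A,hash)→9480, (D,merge)→53600, (D,nl)→81480, (A,nl)→100280; best=5680 via (D,hash)
  {BCDE}: card=4800; try (B,hash)→2240, (C,hash)→2780, (E,hash)→4160, (C,merge)→5660, (B,merge)→6360, (B,nl_idx)→8960 …(+5); best=2240 via (B,hash)
  {ABDE}: card=40000; try (A,merge)→9700, (A,hash)→10100, (E,hash)→26280, (E,nl_idx)→165680, (A,nl)→200700, (E,merge)→326030 …(+1); best=9700 via (A,merge)
  {ABCD}: card=240000; try (A,hash)→12560, (C,hash)→27360, (A,merge)→37360, (C,merge)→326640, (A,nl)→1201160, (C,nl)→2405680; best=12560 via (A,hash)
  {ABCDE}: card=480000; try (A,hash)→16040, (C,hash)→51380, (A,merge)→74440, (E,hash)→253160, (C,merge)→690660, (E,nl_idx)→1932560 …(+4); best=16040 via (A,hash)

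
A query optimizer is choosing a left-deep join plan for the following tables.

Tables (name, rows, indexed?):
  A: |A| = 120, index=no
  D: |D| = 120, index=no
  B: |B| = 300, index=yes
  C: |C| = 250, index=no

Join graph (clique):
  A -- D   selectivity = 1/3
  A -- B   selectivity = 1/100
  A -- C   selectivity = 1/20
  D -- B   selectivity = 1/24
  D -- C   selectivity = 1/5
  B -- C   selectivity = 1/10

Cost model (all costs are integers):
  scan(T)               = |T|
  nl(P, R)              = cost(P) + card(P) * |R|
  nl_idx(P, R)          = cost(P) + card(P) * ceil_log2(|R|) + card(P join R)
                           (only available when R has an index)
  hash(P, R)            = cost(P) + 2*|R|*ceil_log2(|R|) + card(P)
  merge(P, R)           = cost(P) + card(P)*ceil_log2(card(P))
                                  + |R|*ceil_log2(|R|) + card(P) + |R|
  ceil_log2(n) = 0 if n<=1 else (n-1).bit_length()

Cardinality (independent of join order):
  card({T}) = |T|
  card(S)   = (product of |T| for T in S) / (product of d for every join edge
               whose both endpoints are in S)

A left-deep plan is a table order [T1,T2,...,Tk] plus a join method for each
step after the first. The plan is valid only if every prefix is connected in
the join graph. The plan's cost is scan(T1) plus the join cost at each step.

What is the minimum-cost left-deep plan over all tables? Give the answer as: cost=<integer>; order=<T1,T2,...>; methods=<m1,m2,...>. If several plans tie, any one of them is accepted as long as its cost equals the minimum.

cost=8050; order=A,B,C,D; methods=nl_idx,hash,hash

Selinger DP (subsets sized 1..n):
  {A}: scan cost=120, card=120
  {D}: scan cost=120, card=120
  {B}: scan cost=300, card=300
  {C}: scan cost=250, card=250
  {AD}: card=4800; try (D,hash)→1920, (A,hash)→1920, (D,merge)→2040, (A,merge)→2040, (D,nl)→14520, (A,nl)→14520; best=1920 via (D,hash)
  {AB}: card=360; try (B,nl_idx)→1560, (A,hash)→2280, (B,merge)→4080, (A,merge)→4260, (B,hash)→5640, (B,nl)→36120 …(+1); best=1560 via (B,nl_idx)
  {AC}: card=1500; try (A,hash)→2180, (C,merge)→3330, (A,merge)→3460, (C,hash)→4240, (C,nl)→30120, (A,nl)→30250; best=2180 via (A,hash)
  {BD}: card=1500; try (D,hash)→2280, (B,nl_idx)→2700, (B,merge)→4080, (D,merge)→4260, (B,hash)→5640, (B,nl)→36120 …(+1); best=2280 via (D,hash)
  {CD}: card=6000; try (D,hash)→2180, (C,merge)→3330, (D,merge)→3460, (C,hash)→4240, (C,nl)→30120, (D,nl)→30250; best=2180 via (D,hash)
  {BC}: card=7500; try (C,hash)→4600, (B,merge)→5500, (C,merge)→5550, (B,hash)→5900, (B,nl_idx)→10000, (B,nl)→75250 …(+1); best=4600 via (C,hash)
  {ABD}: card=600; try (D,hash)→3600, (A,hash)→5460, (D,merge)→6120, (B,hash)→12120, (A,merge)→21240, (D,nl)→44760 …(+4); best=3600 via (D,hash)
  {ACD}: card=12000; try (D,hash)→5360, (A,hash)→9860, (C,hash)→10720, (D,merge)→21140, (C,merge)→71370, (A,merge)→87140 …(+3); best=5360 via (D,hash)
  {ABC}: card=450; try (C,hash)→5920, (C,merge)→7410, (B,hash)→9080, (A,hash)→13780, (B,nl_idx)→16130, (B,merge)→23180 …(+4); best=5920 via (C,hash)
  {BCD}: card=7500; try (C,hash)→7780, (B,hash)→13580, (D,hash)→13780, (C,merge)→22530, (B,nl_idx)→63680, (B,merge)→89180 …(+4); best=7780 via (C,hash)
  {ABCD}: card=150; try (D,hash)→8050, (C,hash)→8200, (D,merge)→11380, (C,merge)→12450, (A,hash)→16960, (B,hash)→22760 …(+7); best=8050 via (D,hash)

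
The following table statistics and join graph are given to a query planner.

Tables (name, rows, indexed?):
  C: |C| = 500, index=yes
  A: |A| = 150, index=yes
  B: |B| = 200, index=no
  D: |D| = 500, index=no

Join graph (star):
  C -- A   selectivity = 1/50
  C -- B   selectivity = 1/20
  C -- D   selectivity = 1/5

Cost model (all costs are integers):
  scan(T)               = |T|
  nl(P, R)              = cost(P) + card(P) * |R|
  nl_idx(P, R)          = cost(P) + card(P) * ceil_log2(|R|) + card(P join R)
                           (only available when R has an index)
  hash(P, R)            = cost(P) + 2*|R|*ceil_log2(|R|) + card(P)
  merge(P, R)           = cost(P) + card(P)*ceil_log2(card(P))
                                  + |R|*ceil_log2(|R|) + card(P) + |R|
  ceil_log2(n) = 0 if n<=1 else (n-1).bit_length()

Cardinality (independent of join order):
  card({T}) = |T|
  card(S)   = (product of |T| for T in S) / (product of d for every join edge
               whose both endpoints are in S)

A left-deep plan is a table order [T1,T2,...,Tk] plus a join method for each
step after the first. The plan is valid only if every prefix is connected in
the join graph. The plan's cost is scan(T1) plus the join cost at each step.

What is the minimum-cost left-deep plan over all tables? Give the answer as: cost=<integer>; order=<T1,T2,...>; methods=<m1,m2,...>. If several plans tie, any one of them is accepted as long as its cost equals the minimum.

Selinger DP (subsets sized 1..n):
  {C}: scan cost=500, card=500
  {A}: scan cost=150, card=150
  {B}: scan cost=200, card=200
  {D}: scan cost=500, card=500
  {AC}: card=1500; try (C,nl_idx)→3000, (A,hash)→3400, (A,nl_idx)→6000, (C,merge)→6500, (A,merge)→6850, (C,hash)→9300 …(+2); best=3000 via (C,nl_idx)
  {BC}: card=5000; try (B,hash)→4200, (C,merge)→7000, (C,nl_idx)→7000, (B,merge)→7300, (C,hash)→9400, (C,nl)→100200 …(+1); best=4200 via (B,hash)
  {CD}: card=50000; try (D,hash)→10000, (C,hash)→10000, (D,merge)→10500, (C,merge)→10500, (C,nl_idx)→55000, (D,nl)→250500 …(+1); best=10000 via (D,hash)
  {ABC}: card=15000; try (B,hash)→7700, (A,hash)→11600, (B,merge)→22800, (A,nl_idx)→59200, (A,merge)→75550, (B,nl)→303000 …(+1); best=7700 via (B,hash)
  {ACD}: card=150000; try (D,hash)→13500, (D,merge)→26000, (A,hash)→62400, (A,nl_idx)→560000, (D,nl)→753000, (A,merge)→861350 …(+1); best=13500 via (D,hash)
  {BCD}: card=500000; try (D,hash)→18200, (B,hash)→63200, (D,merge)→79200, (B,merge)→861800, (D,nl)→2504200, (B,nl)→10010000; best=18200 via (D,hash)
  {ABCD}: card=1500000; try (D,hash)→31700, (B,hash)→166700, (D,merge)→237700, (A,hash)→520600, (B,merge)→2865300, (A,nl_idx)→5518200 …(+4); best=31700 via (D,hash)

cost=31700; order=A,C,B,D; methods=nl_idx,hash,hash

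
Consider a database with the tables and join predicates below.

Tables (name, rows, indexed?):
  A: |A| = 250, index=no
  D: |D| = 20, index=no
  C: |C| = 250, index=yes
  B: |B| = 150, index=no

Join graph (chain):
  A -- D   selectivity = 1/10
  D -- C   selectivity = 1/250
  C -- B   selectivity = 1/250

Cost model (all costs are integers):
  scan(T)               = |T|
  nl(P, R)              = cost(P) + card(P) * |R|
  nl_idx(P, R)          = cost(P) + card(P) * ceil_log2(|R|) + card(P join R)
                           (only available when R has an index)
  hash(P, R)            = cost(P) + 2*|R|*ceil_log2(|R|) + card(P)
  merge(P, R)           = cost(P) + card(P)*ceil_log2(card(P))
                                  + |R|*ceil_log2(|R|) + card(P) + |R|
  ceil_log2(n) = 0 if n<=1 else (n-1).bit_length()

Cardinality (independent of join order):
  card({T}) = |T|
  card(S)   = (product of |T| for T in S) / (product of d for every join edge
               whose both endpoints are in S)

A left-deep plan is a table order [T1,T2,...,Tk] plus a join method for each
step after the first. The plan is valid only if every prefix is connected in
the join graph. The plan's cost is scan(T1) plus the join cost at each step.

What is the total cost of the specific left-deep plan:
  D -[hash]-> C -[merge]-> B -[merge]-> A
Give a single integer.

step 1: scan D: cost=20, card=20
step 2: join C via hash
    card(P join C) = 20*250/(250) = 20
    cost = 20 + 2*250*8 + 20 = 4040
step 3: join B via merge
    card(P join B) = 20*150/(250) = 12
    cost = 4040 + 20*5 + 150*8 + 20 + 150 = 5510
step 4: join A via merge
    card(P join A) = 12*250/(10) = 300
    cost = 5510 + 12*4 + 250*8 + 12 + 250 = 7820

7820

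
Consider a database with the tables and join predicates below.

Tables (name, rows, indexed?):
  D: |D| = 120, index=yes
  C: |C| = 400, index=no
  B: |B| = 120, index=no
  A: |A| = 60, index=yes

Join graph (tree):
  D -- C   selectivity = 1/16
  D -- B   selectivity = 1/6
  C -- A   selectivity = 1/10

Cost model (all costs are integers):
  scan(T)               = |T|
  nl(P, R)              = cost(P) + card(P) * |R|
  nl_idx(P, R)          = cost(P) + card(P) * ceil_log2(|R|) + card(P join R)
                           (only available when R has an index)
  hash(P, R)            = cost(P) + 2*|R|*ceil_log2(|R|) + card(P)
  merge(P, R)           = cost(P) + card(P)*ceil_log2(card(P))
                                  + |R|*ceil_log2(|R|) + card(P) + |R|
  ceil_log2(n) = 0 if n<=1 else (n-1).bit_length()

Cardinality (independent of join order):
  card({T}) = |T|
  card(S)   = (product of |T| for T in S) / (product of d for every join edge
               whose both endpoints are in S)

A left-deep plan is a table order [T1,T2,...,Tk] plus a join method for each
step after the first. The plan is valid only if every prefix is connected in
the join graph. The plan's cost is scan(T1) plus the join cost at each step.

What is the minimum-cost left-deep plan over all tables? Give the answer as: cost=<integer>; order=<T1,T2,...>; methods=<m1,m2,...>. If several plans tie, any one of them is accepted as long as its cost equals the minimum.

Selinger DP (subsets sized 1..n):
  {D}: scan cost=120, card=120
  {C}: scan cost=400, card=400
  {B}: scan cost=120, card=120
  {A}: scan cost=60, card=60
  {CD}: card=3000; try (D,hash)→2480, (C,merge)→5080, (D,merge)→5360, (D,nl_idx)→6200, (C,hash)→7440, (C,nl)→48120 …(+1); best=2480 via (D,hash)
  {BD}: card=2400; try (D,hash)→1920, (B,hash)→1920, (D,merge)→2040, (B,merge)→2040, (D,nl_idx)→3360, (D,nl)→14520 …(+1); best=1920 via (D,hash)
  {AC}: card=2400; try (A,hash)→1520, (C,merge)→4480, (A,merge)→4820, (A,nl_idx)→5200, (C,hash)→7320, (C,nl)→24060 …(+1); best=1520 via (A,hash)
  {BCD}: card=60000; try (B,hash)→7160, (C,hash)→11520, (C,merge)→37120, (B,merge)→42440, (B,nl)→362480, (C,nl)→961920; best=7160 via (B,hash)
  {ACD}: card=18000; try (D,hash)→5600, (A,hash)→6200, (D,merge)→33680, (D,nl_idx)→36320, (A,nl_idx)→38480, (A,merge)→41900 …(+2); best=5600 via (D,hash)
  {ABCD}: card=360000; try (B,hash)→25280, (A,hash)→67880, (B,merge)→294560, (A,nl_idx)→727160, (A,merge)→1027580, (B,nl)→2165600 …(+1); best=25280 via (B,hash)

cost=25280; order=C,A,D,B; methods=hash,hash,hash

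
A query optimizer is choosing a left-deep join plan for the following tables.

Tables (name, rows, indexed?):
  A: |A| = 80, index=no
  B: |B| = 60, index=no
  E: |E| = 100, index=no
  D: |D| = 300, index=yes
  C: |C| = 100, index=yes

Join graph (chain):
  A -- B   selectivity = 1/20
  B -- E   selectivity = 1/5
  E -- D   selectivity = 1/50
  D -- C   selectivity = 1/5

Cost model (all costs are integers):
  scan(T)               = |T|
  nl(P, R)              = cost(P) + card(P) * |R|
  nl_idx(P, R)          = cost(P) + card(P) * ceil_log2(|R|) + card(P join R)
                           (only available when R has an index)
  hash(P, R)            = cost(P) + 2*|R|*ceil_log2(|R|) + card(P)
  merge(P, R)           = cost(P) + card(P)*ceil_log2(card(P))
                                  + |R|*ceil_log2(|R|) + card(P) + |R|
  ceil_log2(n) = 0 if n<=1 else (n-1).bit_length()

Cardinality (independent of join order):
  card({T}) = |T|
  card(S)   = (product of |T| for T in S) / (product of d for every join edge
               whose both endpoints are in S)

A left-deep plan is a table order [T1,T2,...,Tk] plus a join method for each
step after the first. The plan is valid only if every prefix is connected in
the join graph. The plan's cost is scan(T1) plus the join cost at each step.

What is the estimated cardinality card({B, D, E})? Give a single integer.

Tables in S: B(60), D(300), E(100)
Edges inside S: B-E(d=5), E-D(d=50)
numerator = 60 * 300 * 100 = 1800000
denominator = 5 * 50 = 250
card(S) = 1800000 / 250 = 7200

7200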